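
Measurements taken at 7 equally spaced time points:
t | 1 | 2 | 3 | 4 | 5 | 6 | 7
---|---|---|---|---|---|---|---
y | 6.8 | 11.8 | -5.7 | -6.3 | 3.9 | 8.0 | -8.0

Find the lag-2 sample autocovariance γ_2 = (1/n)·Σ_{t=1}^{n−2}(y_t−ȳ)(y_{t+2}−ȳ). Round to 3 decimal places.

Mean ȳ = (6.8 + 11.8 − 5.7 − 6.3 + 3.9 + 8.0 − 8.0)/7 = 1.5000
Σ_{t=1}^{5}(y_t−ȳ)(y_{t+2}−ȳ) = -209.2800
γ_2 = -209.2800 / 7 = -29.897

-29.897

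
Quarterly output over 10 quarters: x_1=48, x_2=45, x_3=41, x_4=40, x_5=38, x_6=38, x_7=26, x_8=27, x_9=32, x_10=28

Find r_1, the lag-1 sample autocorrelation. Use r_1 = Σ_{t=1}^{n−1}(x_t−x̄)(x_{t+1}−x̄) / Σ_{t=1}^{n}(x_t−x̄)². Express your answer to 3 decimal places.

Mean x̄ = (48 + 45 + 41 + 40 + 38 + 38 + 26 + 27 + 32 + 28)/10 = 36.3000
Numerator Σ_{t=1}^{9}(x_t−x̄)(x_{t+1}−x̄) = 323.2100
Denominator Σ(x_t−x̄)² = 534.1000
r_1 = 323.2100 / 534.1000 = 0.605

0.605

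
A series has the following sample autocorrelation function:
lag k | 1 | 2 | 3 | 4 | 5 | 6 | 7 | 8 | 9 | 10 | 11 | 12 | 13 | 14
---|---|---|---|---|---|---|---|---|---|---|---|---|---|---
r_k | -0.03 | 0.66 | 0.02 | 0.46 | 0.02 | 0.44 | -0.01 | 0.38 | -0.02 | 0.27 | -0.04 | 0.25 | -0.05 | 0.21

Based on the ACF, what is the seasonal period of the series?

2

The largest autocorrelation is r_2 = 0.66, with weaker echoes at lags 4 (0.46), 6 (0.44), 8 (0.38), 10 (0.27), 12 (0.25) and 14 (0.21); the remaining lags stay at or below 0.02.
The dominant spike at lag 2 indicates a seasonal period of 2.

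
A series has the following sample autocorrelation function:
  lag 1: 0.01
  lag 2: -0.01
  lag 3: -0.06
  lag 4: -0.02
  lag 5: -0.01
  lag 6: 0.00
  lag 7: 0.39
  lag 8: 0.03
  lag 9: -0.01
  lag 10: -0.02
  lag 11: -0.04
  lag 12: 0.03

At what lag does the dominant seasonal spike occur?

The largest autocorrelation is r_7 = 0.39; the remaining lags stay at or below 0.03.
The dominant spike at lag 7 indicates a seasonal period of 7.

7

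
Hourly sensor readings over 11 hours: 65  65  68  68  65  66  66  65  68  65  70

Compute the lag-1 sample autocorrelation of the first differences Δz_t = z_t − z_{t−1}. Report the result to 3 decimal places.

First differences Δz: 0, 3, 0, -3, 1, 0, -1, 3, -3, 5
Mean of differences = 0.5000
Numerator Σ(Δz_t−Δz̄)(Δz_{t+1}−Δz̄) = -30.2500
Denominator Σ(Δz_t−Δz̄)² = 60.5000
r_1(Δz) = -30.2500 / 60.5000 = -0.500

-0.500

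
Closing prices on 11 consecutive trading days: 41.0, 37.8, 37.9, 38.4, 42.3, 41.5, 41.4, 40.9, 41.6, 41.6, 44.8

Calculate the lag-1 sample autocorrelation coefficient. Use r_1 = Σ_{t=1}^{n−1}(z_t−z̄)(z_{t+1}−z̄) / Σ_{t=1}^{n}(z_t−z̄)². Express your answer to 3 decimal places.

0.391

Mean z̄ = (41.0 + 37.8 + 37.9 + 38.4 + 42.3 + 41.5 + 41.4 + 40.9 + 41.6 + 41.6 + 44.8)/11 = 40.8364
Numerator Σ_{t=1}^{10}(z_t−z̄)(z_{t+1}−z̄) = 17.0469
Denominator Σ(z_t−z̄)² = 43.5855
r_1 = 17.0469 / 43.5855 = 0.391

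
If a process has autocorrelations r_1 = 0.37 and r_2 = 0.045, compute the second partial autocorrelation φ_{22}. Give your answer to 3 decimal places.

-0.106

φ_{22} = (r_2 − r_1²) / (1 − r_1²)
r_1² = (0.37)² = 0.1369
Numerator = 0.045 − 0.1369 = -0.0919; denominator = 1 − 0.1369 = 0.8631
φ_{22} = -0.0919 / 0.8631 = -0.106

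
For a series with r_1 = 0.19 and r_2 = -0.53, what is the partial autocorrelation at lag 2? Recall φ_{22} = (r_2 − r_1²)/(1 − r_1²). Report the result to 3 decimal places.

φ_{22} = (r_2 − r_1²) / (1 − r_1²)
r_1² = (0.19)² = 0.0361
Numerator = -0.53 − 0.0361 = -0.5661; denominator = 1 − 0.0361 = 0.9639
φ_{22} = -0.5661 / 0.9639 = -0.587

-0.587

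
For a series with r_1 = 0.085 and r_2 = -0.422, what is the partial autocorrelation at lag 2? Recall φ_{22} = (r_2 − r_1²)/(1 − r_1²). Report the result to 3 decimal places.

-0.432

φ_{22} = (r_2 − r_1²) / (1 − r_1²)
r_1² = (0.085)² = 0.007225
Numerator = -0.422 − 0.0072 = -0.4292; denominator = 1 − 0.0072 = 0.9928
φ_{22} = -0.4292 / 0.9928 = -0.432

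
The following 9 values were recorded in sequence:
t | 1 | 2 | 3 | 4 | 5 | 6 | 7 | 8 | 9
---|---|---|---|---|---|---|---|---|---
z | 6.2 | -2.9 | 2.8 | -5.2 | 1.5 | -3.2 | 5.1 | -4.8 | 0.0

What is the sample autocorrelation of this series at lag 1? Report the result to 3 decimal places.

Mean z̄ = (6.2 − 2.9 + 2.8 − 5.2 + 1.5 − 3.2 + 5.1 − 4.8 + 0.0)/9 = -0.0556
Numerator Σ_{t=1}^{8}(z_t−z̄)(z_{t+1}−z̄) = -94.4353
Denominator Σ(z_t−z̄)² = 143.2422
r_1 = -94.4353 / 143.2422 = -0.659

-0.659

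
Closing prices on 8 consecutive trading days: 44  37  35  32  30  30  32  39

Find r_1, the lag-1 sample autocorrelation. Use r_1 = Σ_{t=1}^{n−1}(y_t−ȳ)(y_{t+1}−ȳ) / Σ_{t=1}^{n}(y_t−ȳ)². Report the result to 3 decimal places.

0.351

Mean ȳ = (44 + 37 + 35 + 32 + 30 + 30 + 32 + 39)/8 = 34.8750
Deviations from mean: 9.1250, 2.1250, 0.1250, -2.8750, -4.8750, -4.8750, -2.8750, 4.1250
Numerator Σ_{t=1}^{7}(y_t−ȳ)(y_{t+1}−ȳ) = 59.2344
Denominator Σ(y_t−ȳ)² = 168.8750
r_1 = 59.2344 / 168.8750 = 0.351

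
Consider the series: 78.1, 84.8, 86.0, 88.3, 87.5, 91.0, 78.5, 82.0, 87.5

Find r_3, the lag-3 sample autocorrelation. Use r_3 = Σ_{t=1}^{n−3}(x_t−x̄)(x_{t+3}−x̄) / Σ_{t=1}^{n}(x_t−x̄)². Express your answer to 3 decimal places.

-0.186

Mean x̄ = (78.1 + 84.8 + 86.0 + 88.3 + 87.5 + 91.0 + 78.5 + 82.0 + 87.5)/9 = 84.8556
Σ(x_t−x̄)(x_{t+3}−x̄) = (-23.2691) + (-0.1469) + (7.0320) + (-21.8914) + (-7.5514) + (16.2486) = -29.5781
Denominator Σ(x_t−x̄)² = 159.1022
r_3 = -29.5781 / 159.1022 = -0.186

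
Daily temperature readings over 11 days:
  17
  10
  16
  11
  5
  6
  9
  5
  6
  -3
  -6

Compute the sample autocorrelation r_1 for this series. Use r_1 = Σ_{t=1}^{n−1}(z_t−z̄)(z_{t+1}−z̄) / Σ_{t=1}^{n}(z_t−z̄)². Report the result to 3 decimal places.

0.456

Mean z̄ = (17 + 10 + 16 + 11 + 5 + 6 + 9 + 5 + 6 − 3 − 6)/11 = 6.9091
Numerator Σ_{t=1}^{10}(z_t−z̄)(z_{t+1}−z̄) = 223.1736
Denominator Σ(z_t−z̄)² = 488.9091
r_1 = 223.1736 / 488.9091 = 0.456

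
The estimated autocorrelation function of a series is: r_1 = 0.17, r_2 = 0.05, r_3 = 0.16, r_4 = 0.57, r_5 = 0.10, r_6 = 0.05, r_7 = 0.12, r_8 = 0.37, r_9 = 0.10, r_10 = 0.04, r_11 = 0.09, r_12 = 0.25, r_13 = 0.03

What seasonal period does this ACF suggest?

The largest autocorrelation is r_4 = 0.57, with weaker echoes at lags 8 (0.37) and 12 (0.25); the remaining lags stay at or below 0.17.
The dominant spike at lag 4 indicates a seasonal period of 4.

4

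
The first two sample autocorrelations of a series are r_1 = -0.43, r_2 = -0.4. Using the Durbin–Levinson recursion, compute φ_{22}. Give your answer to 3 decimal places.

φ_{22} = (r_2 − r_1²) / (1 − r_1²)
r_1² = (-0.43)² = 0.1849
Numerator = -0.4 − 0.1849 = -0.5849; denominator = 1 − 0.1849 = 0.8151
φ_{22} = -0.5849 / 0.8151 = -0.718

-0.718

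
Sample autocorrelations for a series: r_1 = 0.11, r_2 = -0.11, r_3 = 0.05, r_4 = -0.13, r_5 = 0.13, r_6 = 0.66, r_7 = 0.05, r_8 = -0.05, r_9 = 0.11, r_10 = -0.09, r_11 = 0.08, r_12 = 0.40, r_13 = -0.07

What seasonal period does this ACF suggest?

6

The largest autocorrelation is r_6 = 0.66, with a weaker echo at lag 12 (0.40); the remaining lags stay at or below 0.13.
The dominant spike at lag 6 indicates a seasonal period of 6.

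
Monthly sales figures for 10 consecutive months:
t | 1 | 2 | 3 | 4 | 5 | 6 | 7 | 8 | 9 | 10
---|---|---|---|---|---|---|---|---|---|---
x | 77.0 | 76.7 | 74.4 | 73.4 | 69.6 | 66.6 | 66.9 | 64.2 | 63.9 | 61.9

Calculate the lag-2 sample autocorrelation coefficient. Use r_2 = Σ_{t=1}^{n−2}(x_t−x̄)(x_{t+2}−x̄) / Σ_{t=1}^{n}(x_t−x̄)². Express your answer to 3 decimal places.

0.443

Mean x̄ = (77.0 + 76.7 + 74.4 + 73.4 + 69.6 + 66.6 + 66.9 + 64.2 + 63.9 + 61.9)/10 = 69.4600
Numerator Σ_{t=1}^{8}(x_t−x̄)(x_{t+2}−x̄) = 123.8808
Denominator Σ(x_t−x̄)² = 279.6840
r_2 = 123.8808 / 279.6840 = 0.443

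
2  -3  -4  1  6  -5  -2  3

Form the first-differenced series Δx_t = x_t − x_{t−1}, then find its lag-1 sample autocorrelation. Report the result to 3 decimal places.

First differences Δx: -5, -1, 5, 5, -11, 3, 5
Mean of differences = 0.1429
Numerator Σ(Δx_t−Δx̄)(Δx_{t+1}−Δx̄) = -48.1633
Denominator Σ(Δx_t−Δx̄)² = 230.8571
r_1(Δx) = -48.1633 / 230.8571 = -0.209

-0.209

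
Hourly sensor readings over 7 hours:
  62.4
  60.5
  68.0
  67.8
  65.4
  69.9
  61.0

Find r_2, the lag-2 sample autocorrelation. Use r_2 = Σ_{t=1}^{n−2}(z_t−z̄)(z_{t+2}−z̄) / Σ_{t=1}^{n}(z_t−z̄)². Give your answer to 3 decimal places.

-0.084

Mean z̄ = (62.4 + 60.5 + 68.0 + 67.8 + 65.4 + 69.9 + 61.0)/7 = 65.0000
Deviations from mean: -2.6000, -4.5000, 3.0000, 2.8000, 0.4000, 4.9000, -4.0000
Numerator Σ_{t=1}^{5}(z_t−z̄)(z_{t+2}−z̄) = -7.0800
Denominator Σ(z_t−z̄)² = 84.0200
r_2 = -7.0800 / 84.0200 = -0.084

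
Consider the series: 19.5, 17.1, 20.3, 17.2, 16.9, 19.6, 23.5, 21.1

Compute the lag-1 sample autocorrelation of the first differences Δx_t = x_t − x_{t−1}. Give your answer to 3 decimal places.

First differences Δx: -2.4, 3.2, -3.1, -0.3, 2.7, 3.9, -2.4
Mean of differences = 0.2286
Numerator Σ(Δx_t−Δx̄)(Δx_{t+1}−Δx̄) = -17.8251
Denominator Σ(Δx_t−Δx̄)² = 53.5943
r_1(Δx) = -17.8251 / 53.5943 = -0.333

-0.333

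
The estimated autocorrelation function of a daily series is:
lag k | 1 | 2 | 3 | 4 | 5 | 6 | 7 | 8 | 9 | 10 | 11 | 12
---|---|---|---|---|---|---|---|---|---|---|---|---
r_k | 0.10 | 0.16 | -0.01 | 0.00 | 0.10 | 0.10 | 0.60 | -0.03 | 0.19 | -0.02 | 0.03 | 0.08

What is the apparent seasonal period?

The largest autocorrelation is r_7 = 0.60; the remaining lags stay at or below 0.19.
The dominant spike at lag 7 indicates a seasonal period of 7.

7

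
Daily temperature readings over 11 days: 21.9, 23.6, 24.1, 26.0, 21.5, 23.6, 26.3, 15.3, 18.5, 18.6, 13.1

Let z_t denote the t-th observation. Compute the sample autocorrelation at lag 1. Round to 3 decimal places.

0.279

Mean z̄ = (21.9 + 23.6 + 24.1 + 26.0 + 21.5 + 23.6 + 26.3 + 15.3 + 18.5 + 18.6 + 13.1)/11 = 21.1364
Numerator Σ_{t=1}^{10}(z_t−z̄)(z_{t+1}−z̄) = 51.3023
Denominator Σ(z_t−z̄)² = 183.9855
r_1 = 51.3023 / 183.9855 = 0.279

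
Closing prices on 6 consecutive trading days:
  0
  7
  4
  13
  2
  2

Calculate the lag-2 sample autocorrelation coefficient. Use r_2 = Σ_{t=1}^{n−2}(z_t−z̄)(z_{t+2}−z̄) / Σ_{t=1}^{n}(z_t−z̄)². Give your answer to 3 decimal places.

Mean z̄ = (0 + 7 + 4 + 13 + 2 + 2)/6 = 4.6667
Numerator Σ_{t=1}^{4}(z_t−z̄)(z_{t+2}−z̄) = 2.1111
Denominator Σ(z_t−z̄)² = 111.3333
r_2 = 2.1111 / 111.3333 = 0.019

0.019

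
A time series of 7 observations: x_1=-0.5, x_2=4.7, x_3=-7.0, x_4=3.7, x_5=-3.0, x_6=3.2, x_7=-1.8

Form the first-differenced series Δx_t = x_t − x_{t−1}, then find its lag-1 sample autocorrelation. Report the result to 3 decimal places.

-0.856

First differences Δx: 5.2, -11.7, 10.7, -6.7, 6.2, -5.0
Mean of differences = -0.2167
Numerator Σ(Δx_t−Δx̄)(Δx_{t+1}−Δx̄) = -330.6319
Denominator Σ(Δx_t−Δx̄)² = 386.4683
r_1(Δx) = -330.6319 / 386.4683 = -0.856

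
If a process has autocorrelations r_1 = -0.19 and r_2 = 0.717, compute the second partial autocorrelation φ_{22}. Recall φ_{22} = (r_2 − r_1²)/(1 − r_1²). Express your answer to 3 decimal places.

φ_{22} = (r_2 − r_1²) / (1 − r_1²)
r_1² = (-0.19)² = 0.0361
Numerator = 0.717 − 0.0361 = 0.6809; denominator = 1 − 0.0361 = 0.9639
φ_{22} = 0.6809 / 0.9639 = 0.706

0.706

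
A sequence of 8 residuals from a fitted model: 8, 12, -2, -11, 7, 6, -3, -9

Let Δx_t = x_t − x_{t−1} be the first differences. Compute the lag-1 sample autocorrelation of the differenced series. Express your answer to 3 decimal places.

First differences Δx: 4, -14, -9, 18, -1, -9, -6
Mean of differences = -2.4286
Numerator Σ(Δx_t−Δx̄)(Δx_{t+1}−Δx̄) = -89.3265
Denominator Σ(Δx_t−Δx̄)² = 693.7143
r_1(Δx) = -89.3265 / 693.7143 = -0.129

-0.129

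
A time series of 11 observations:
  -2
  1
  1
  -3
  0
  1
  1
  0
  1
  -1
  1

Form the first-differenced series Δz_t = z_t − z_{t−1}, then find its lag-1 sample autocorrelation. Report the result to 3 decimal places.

-0.351

First differences Δz: 3, 0, -4, 3, 1, 0, -1, 1, -2, 2
Mean of differences = 0.3000
Numerator Σ(Δz_t−Δz̄)(Δz_{t+1}−Δz̄) = -15.4900
Denominator Σ(Δz_t−Δz̄)² = 44.1000
r_1(Δz) = -15.4900 / 44.1000 = -0.351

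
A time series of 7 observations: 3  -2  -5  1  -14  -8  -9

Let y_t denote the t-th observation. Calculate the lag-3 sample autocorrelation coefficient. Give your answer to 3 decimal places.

-0.018

Mean ȳ = (3 − 2 − 5 + 1 − 14 − 8 − 9)/7 = -4.8571
Numerator Σ_{t=1}^{4}(y_t−ȳ)(y_{t+3}−ȳ) = -3.9184
Denominator Σ(y_t−ȳ)² = 214.8571
r_3 = -3.9184 / 214.8571 = -0.018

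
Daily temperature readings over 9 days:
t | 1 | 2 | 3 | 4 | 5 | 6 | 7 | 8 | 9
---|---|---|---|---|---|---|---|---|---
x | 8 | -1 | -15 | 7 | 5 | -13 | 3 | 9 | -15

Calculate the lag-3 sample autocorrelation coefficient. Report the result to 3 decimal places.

Mean x̄ = (8 − 1 − 15 + 7 + 5 − 13 + 3 + 9 − 15)/9 = -1.3333
Numerator Σ_{t=1}^{6}(x_t−x̄)(x_{t+3}−x̄) = 500.3333
Denominator Σ(x_t−x̄)² = 832.0000
r_3 = 500.3333 / 832.0000 = 0.601

0.601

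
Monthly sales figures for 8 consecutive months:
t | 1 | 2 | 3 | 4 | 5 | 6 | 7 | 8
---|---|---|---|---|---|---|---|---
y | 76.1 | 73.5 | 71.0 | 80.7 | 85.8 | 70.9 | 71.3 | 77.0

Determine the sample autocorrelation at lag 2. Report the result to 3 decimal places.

-0.684

Mean ȳ = (76.1 + 73.5 + 71.0 + 80.7 + 85.8 + 70.9 + 71.3 + 77.0)/8 = 75.7875
Numerator Σ_{t=1}^{6}(y_t−ȳ)(y_{t+2}−ȳ) = -135.5353
Denominator Σ(y_t−ȳ)² = 198.1288
r_2 = -135.5353 / 198.1288 = -0.684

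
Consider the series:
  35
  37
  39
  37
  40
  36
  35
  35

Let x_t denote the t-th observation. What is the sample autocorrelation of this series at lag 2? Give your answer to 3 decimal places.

-0.044

Mean x̄ = (35 + 37 + 39 + 37 + 40 + 36 + 35 + 35)/8 = 36.7500
Deviations from mean: -1.7500, 0.2500, 2.2500, 0.2500, 3.2500, -0.7500, -1.7500, -1.7500
Σ(x_t−x̄)(x_{t+2}−x̄) = (-3.9375) + (0.0625) + (7.3125) + (-0.1875) + (-5.6875) + (1.3125) = -1.1250
Denominator Σ(x_t−x̄)² = 25.5000
r_2 = -1.1250 / 25.5000 = -0.044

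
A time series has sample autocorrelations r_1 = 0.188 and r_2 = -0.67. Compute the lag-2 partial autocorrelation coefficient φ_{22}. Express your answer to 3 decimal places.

φ_{22} = (r_2 − r_1²) / (1 − r_1²)
r_1² = (0.188)² = 0.035344
Numerator = -0.67 − 0.0353 = -0.7053; denominator = 1 − 0.0353 = 0.9647
φ_{22} = -0.7053 / 0.9647 = -0.731

-0.731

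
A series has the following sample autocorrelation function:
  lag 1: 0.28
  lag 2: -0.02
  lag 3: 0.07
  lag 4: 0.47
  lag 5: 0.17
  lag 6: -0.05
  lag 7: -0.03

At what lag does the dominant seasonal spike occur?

The largest autocorrelation is r_4 = 0.47; the remaining lags stay at or below 0.28.
The dominant spike at lag 4 indicates a seasonal period of 4.

4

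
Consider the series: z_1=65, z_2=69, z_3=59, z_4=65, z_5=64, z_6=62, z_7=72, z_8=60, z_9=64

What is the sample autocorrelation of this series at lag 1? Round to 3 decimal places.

-0.555

Mean z̄ = (65 + 69 + 59 + 65 + 64 + 62 + 72 + 60 + 64)/9 = 64.4444
Numerator Σ_{t=1}^{8}(z_t−z̄)(z_{t+1}−z̄) = -74.5309
Denominator Σ(z_t−z̄)² = 134.2222
r_1 = -74.5309 / 134.2222 = -0.555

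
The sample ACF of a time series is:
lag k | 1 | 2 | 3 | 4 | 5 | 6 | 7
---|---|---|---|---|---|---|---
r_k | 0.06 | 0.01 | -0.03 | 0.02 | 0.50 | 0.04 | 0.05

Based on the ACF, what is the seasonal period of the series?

5

The largest autocorrelation is r_5 = 0.50; the remaining lags stay at or below 0.06.
The dominant spike at lag 5 indicates a seasonal period of 5.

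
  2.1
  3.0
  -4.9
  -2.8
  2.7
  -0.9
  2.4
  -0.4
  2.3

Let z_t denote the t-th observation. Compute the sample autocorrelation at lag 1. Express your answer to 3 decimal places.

Mean z̄ = (2.1 + 3.0 − 4.9 − 2.8 + 2.7 − 0.9 + 2.4 − 0.4 + 2.3)/9 = 0.3889
Numerator Σ_{t=1}^{8}(z_t−z̄)(z_{t+1}−z̄) = -8.5112
Denominator Σ(z_t−z̄)² = 63.2089
r_1 = -8.5112 / 63.2089 = -0.135

-0.135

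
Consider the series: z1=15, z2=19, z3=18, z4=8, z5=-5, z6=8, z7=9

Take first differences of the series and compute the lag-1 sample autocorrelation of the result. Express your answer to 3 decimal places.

-0.071

First differences Δz: 4, -1, -10, -13, 13, 1
Mean of differences = -1.0000
Numerator Σ(Δz_t−Δz̄)(Δz_{t+1}−Δz̄) = -32.0000
Denominator Σ(Δz_t−Δz̄)² = 450.0000
r_1(Δz) = -32.0000 / 450.0000 = -0.071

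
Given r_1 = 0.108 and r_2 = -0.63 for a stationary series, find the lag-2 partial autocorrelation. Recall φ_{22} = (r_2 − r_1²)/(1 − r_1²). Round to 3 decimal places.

-0.649

φ_{22} = (r_2 − r_1²) / (1 − r_1²)
r_1² = (0.108)² = 0.011664
Numerator = -0.63 − 0.0117 = -0.6417; denominator = 1 − 0.0117 = 0.9883
φ_{22} = -0.6417 / 0.9883 = -0.649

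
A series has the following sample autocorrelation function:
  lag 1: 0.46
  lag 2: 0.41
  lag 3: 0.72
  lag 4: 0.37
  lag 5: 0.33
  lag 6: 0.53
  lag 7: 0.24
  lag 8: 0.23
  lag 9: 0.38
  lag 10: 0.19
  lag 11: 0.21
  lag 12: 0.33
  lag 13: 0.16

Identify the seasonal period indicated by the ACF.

The largest autocorrelation is r_3 = 0.72, with a weaker echo at lag 6 (0.53); the remaining lags stay at or below 0.46. The elevated value at lag 1 (0.46), dropping to 0.41 at lag 2, reflects decaying short-term dependence rather than seasonality.
The dominant spike at lag 3 indicates a seasonal period of 3.

3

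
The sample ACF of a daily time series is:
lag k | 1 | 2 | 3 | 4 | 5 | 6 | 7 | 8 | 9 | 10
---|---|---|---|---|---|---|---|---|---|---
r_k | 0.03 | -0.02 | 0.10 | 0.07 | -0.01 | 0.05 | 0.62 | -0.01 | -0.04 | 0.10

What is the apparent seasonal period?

7

The largest autocorrelation is r_7 = 0.62; the remaining lags stay at or below 0.10.
The dominant spike at lag 7 indicates a seasonal period of 7.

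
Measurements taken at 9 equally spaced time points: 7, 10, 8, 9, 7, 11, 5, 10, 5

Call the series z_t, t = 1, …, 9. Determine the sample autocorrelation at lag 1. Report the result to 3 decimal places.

-0.711

Mean z̄ = (7 + 10 + 8 + 9 + 7 + 11 + 5 + 10 + 5)/9 = 8.0000
Numerator Σ_{t=1}^{8}(z_t−z̄)(z_{t+1}−z̄) = -27.0000
Denominator Σ(z_t−z̄)² = 38.0000
r_1 = -27.0000 / 38.0000 = -0.711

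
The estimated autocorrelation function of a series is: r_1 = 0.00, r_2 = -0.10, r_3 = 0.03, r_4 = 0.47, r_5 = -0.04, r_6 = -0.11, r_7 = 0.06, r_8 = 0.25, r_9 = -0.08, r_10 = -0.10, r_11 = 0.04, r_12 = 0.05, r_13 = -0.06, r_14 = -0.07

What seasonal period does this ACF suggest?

4

The largest autocorrelation is r_4 = 0.47, with a weaker echo at lag 8 (0.25); the remaining lags stay at or below 0.06.
The dominant spike at lag 4 indicates a seasonal period of 4.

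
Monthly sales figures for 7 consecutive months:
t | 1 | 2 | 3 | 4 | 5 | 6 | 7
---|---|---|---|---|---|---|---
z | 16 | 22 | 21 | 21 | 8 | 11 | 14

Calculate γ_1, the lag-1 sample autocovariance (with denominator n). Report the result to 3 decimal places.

Mean z̄ = (16 + 22 + 21 + 21 + 8 + 11 + 14)/7 = 16.1429
Deviations: -0.1429, 5.8571, 4.8571, 4.8571, -8.1429, -5.1429, -2.1429
Σ_{t=1}^{6}(z_t−z̄)(z_{t+1}−z̄) = 64.5510
γ_1 = 64.5510 / 7 = 9.222

9.222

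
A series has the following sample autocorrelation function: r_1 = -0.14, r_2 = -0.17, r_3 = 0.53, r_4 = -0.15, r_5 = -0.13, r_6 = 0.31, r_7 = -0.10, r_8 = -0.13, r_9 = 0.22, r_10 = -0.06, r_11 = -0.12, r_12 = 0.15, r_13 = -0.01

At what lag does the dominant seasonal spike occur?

3

The largest autocorrelation is r_3 = 0.53, with weaker echoes at lags 6 (0.31), 9 (0.22) and 12 (0.15); the remaining lags stay at or below -0.01.
The dominant spike at lag 3 indicates a seasonal period of 3.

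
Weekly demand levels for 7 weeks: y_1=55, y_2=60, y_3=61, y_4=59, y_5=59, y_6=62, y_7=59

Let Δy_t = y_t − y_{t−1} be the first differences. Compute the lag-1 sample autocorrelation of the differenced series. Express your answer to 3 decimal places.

First differences Δy: 5, 1, -2, 0, 3, -3
Mean of differences = 0.6667
Numerator Σ(Δy_t−Δȳ)(Δy_{t+1}−Δȳ) = -7.7778
Denominator Σ(Δy_t−Δȳ)² = 45.3333
r_1(Δy) = -7.7778 / 45.3333 = -0.172

-0.172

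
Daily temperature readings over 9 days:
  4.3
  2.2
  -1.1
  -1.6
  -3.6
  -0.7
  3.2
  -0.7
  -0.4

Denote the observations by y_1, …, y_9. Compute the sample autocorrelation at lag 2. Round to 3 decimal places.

Mean ȳ = (4.3 + 2.2 − 1.1 − 1.6 − 3.6 − 0.7 + 3.2 − 0.7 − 0.4)/9 = 0.1778
Σ(y_t−ȳ)(y_{t+2}−ȳ) = (-5.2673) + (-3.5951) + (4.8272) + (1.5605) + (-11.4173) + (0.7705) + (-1.7462) = -14.8677
Denominator Σ(y_t−ȳ)² = 51.1556
r_2 = -14.8677 / 51.1556 = -0.291

-0.291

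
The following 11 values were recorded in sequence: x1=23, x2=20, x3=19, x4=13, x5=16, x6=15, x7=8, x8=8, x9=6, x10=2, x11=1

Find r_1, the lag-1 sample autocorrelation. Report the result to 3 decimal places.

0.665

Mean x̄ = (23 + 20 + 19 + 13 + 16 + 15 + 8 + 8 + 6 + 2 + 1)/11 = 11.9091
Numerator Σ_{t=1}^{10}(x_t−x̄)(x_{t+1}−x̄) = 364.9008
Denominator Σ(x_t−x̄)² = 548.9091
r_1 = 364.9008 / 548.9091 = 0.665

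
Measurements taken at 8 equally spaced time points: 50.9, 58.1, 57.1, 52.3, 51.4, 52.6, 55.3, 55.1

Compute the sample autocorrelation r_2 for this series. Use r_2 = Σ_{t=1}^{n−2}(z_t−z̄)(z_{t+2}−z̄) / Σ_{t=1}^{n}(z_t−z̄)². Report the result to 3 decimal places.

Mean z̄ = (50.9 + 58.1 + 57.1 + 52.3 + 51.4 + 52.6 + 55.3 + 55.1)/8 = 54.1000
Deviations from mean: -3.2000, 4.0000, 3.0000, -1.8000, -2.7000, -1.5000, 1.2000, 1.0000
Σ(z_t−z̄)(z_{t+2}−z̄) = (-9.6000) + (-7.2000) + (-8.1000) + (2.7000) + (-3.2400) + (-1.5000) = -26.9400
Denominator Σ(z_t−z̄)² = 50.4600
r_2 = -26.9400 / 50.4600 = -0.534

-0.534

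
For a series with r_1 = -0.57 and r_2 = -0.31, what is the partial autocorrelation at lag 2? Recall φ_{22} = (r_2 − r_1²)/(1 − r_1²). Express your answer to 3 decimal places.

-0.940

φ_{22} = (r_2 − r_1²) / (1 − r_1²)
r_1² = (-0.57)² = 0.3249
Numerator = -0.31 − 0.3249 = -0.6349; denominator = 1 − 0.3249 = 0.6751
φ_{22} = -0.6349 / 0.6751 = -0.940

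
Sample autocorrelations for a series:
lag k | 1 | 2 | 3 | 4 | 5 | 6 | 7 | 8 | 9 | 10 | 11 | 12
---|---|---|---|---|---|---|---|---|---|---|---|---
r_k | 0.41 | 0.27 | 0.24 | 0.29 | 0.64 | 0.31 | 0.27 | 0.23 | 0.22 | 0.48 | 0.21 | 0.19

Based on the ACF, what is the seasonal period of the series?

5

The largest autocorrelation is r_5 = 0.64, with a weaker echo at lag 10 (0.48); the remaining lags stay at or below 0.41. The elevated value at lag 1 (0.41), dropping to 0.27 at lag 2, reflects decaying short-term dependence rather than seasonality.
The dominant spike at lag 5 indicates a seasonal period of 5.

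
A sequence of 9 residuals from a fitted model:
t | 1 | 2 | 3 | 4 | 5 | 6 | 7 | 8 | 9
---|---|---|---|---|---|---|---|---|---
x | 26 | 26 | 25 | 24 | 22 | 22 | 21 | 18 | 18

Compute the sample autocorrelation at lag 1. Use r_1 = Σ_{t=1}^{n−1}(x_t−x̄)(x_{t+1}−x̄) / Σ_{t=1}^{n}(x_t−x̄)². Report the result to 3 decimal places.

0.683

Mean x̄ = (26 + 26 + 25 + 24 + 22 + 22 + 21 + 18 + 18)/9 = 22.4444
Numerator Σ_{t=1}^{8}(x_t−x̄)(x_{t+1}−x̄) = 52.0247
Denominator Σ(x_t−x̄)² = 76.2222
r_1 = 52.0247 / 76.2222 = 0.683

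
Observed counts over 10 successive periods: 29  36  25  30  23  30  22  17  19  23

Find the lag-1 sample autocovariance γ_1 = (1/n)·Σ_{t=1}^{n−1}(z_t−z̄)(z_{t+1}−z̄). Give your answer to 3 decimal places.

9.204

Mean z̄ = (29 + 36 + 25 + 30 + 23 + 30 + 22 + 17 + 19 + 23)/10 = 25.4000
Σ_{t=1}^{9}(z_t−z̄)(z_{t+1}−z̄) = 92.0400
γ_1 = 92.0400 / 10 = 9.204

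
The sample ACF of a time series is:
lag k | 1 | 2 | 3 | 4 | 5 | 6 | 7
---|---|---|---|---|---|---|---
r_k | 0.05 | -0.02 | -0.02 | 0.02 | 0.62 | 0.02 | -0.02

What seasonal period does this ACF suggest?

The largest autocorrelation is r_5 = 0.62; the remaining lags stay at or below 0.05.
The dominant spike at lag 5 indicates a seasonal period of 5.

5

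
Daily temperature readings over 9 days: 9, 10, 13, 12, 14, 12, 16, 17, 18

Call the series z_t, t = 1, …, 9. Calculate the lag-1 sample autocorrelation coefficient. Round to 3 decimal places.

Mean z̄ = (9 + 10 + 13 + 12 + 14 + 12 + 16 + 17 + 18)/9 = 13.4444
Numerator Σ_{t=1}^{8}(z_t−z̄)(z_{t+1}−z̄) = 37.4691
Denominator Σ(z_t−z̄)² = 76.2222
r_1 = 37.4691 / 76.2222 = 0.492

0.492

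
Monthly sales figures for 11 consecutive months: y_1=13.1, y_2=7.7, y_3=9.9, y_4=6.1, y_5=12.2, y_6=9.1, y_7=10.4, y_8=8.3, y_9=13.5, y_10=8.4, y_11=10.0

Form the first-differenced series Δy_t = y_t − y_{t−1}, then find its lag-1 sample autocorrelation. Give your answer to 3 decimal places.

-0.734

First differences Δy: -5.4, 2.2, -3.8, 6.1, -3.1, 1.3, -2.1, 5.2, -5.1, 1.6
Mean of differences = -0.3100
Numerator Σ(Δy_t−Δȳ)(Δy_{t+1}−Δȳ) = -114.5691
Denominator Σ(Δy_t−Δȳ)² = 156.0090
r_1(Δy) = -114.5691 / 156.0090 = -0.734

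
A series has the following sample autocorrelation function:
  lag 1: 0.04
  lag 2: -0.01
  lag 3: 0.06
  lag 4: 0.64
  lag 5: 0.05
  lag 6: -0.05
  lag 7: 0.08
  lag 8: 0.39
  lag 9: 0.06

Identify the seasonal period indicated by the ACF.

4

The largest autocorrelation is r_4 = 0.64, with a weaker echo at lag 8 (0.39); the remaining lags stay at or below 0.08.
The dominant spike at lag 4 indicates a seasonal period of 4.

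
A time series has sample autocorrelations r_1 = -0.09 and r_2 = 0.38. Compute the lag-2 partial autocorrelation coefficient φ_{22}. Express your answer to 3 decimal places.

φ_{22} = (r_2 − r_1²) / (1 − r_1²)
r_1² = (-0.09)² = 0.0081
Numerator = 0.38 − 0.0081 = 0.3719; denominator = 1 − 0.0081 = 0.9919
φ_{22} = 0.3719 / 0.9919 = 0.375

0.375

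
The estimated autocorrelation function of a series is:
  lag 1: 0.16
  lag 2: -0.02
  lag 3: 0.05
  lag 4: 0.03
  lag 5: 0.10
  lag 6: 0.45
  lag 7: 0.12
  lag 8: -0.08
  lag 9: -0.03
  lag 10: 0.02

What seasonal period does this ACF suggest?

The largest autocorrelation is r_6 = 0.45; the remaining lags stay at or below 0.16.
The dominant spike at lag 6 indicates a seasonal period of 6.

6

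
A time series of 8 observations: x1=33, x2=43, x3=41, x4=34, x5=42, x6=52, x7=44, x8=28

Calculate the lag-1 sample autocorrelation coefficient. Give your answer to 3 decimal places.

Mean x̄ = (33 + 43 + 41 + 34 + 42 + 52 + 44 + 28)/8 = 39.6250
Numerator Σ_{t=1}^{7}(x_t−x̄)(x_{t+1}−x̄) = -6.1406
Denominator Σ(x_t−x̄)² = 401.8750
r_1 = -6.1406 / 401.8750 = -0.015

-0.015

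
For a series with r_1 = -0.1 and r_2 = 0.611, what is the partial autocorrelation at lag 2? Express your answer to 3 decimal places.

φ_{22} = (r_2 − r_1²) / (1 − r_1²)
r_1² = (-0.1)² = 0.01
Numerator = 0.611 − 0.0100 = 0.6010; denominator = 1 − 0.0100 = 0.9900
φ_{22} = 0.6010 / 0.9900 = 0.607

0.607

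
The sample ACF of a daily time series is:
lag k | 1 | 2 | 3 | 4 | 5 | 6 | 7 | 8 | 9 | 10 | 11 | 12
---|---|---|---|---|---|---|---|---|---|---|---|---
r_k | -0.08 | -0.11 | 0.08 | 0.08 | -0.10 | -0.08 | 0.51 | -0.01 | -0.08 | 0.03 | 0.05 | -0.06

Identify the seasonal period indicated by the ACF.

The largest autocorrelation is r_7 = 0.51; the remaining lags stay at or below 0.08.
The dominant spike at lag 7 indicates a seasonal period of 7.

7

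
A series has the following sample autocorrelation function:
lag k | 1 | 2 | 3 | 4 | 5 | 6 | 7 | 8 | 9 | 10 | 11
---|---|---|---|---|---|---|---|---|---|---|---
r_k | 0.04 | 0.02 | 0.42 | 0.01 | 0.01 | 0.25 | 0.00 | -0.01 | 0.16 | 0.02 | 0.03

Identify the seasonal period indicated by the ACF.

The largest autocorrelation is r_3 = 0.42, with weaker echoes at lags 6 (0.25) and 9 (0.16); the remaining lags stay at or below 0.04.
The dominant spike at lag 3 indicates a seasonal period of 3.

3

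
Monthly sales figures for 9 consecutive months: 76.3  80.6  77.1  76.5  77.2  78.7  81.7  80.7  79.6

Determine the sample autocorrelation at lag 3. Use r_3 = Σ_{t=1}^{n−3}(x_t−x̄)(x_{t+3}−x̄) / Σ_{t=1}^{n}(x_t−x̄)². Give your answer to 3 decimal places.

-0.217

Mean x̄ = (76.3 + 80.6 + 77.1 + 76.5 + 77.2 + 78.7 + 81.7 + 80.7 + 79.6)/9 = 78.7111
Numerator Σ_{t=1}^{6}(x_t−x̄)(x_{t+3}−x̄) = -7.1293
Denominator Σ(x_t−x̄)² = 32.8289
r_3 = -7.1293 / 32.8289 = -0.217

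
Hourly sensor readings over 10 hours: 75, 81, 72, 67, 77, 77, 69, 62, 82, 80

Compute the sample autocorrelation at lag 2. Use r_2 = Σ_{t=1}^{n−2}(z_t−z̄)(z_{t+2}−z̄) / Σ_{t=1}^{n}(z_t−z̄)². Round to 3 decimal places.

Mean z̄ = (75 + 81 + 72 + 67 + 77 + 77 + 69 + 62 + 82 + 80)/10 = 74.2000
Numerator Σ_{t=1}^{8}(z_t−z̄)(z_{t+2}−z̄) = -237.0800
Denominator Σ(z_t−z̄)² = 389.6000
r_2 = -237.0800 / 389.6000 = -0.609

-0.609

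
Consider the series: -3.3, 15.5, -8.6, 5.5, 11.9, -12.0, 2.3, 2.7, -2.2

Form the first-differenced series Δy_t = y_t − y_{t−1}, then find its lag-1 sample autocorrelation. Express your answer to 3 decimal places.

-0.604

First differences Δy: 18.8, -24.1, 14.1, 6.4, -23.9, 14.3, 0.4, -4.9
Mean of differences = 0.1375
Numerator Σ(Δy_t−Δȳ)(Δy_{t+1}−Δȳ) = -1191.8789
Denominator Σ(Δy_t−Δȳ)² = 1973.7388
r_1(Δy) = -1191.8789 / 1973.7388 = -0.604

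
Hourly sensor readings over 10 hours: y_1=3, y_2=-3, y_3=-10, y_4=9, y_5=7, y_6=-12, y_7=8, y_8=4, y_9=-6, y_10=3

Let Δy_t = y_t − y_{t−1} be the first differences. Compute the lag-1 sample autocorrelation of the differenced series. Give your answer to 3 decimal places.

-0.427

First differences Δy: -6, -7, 19, -2, -19, 20, -4, -10, 9
Mean of differences = 0.0000
Numerator Σ(Δy_t−Δȳ)(Δy_{t+1}−Δȳ) = -601.0000
Denominator Σ(Δy_t−Δȳ)² = 1408.0000
r_1(Δy) = -601.0000 / 1408.0000 = -0.427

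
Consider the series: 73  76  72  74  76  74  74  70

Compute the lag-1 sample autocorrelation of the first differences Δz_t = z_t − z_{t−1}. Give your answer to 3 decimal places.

First differences Δz: 3, -4, 2, 2, -2, 0, -4
Mean of differences = -0.4286
Numerator Σ(Δz_t−Δz̄)(Δz_{t+1}−Δz̄) = -21.0408
Denominator Σ(Δz_t−Δz̄)² = 51.7143
r_1(Δz) = -21.0408 / 51.7143 = -0.407

-0.407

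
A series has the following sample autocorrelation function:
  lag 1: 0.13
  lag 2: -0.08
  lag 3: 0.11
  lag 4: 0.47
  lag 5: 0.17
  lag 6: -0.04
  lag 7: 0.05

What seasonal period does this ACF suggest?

4

The largest autocorrelation is r_4 = 0.47; the remaining lags stay at or below 0.17.
The dominant spike at lag 4 indicates a seasonal period of 4.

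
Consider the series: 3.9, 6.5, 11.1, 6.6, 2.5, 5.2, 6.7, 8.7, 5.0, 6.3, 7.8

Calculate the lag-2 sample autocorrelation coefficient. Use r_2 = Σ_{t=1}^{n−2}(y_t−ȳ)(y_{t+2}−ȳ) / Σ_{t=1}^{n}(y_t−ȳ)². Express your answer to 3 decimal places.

-0.678

Mean ȳ = (3.9 + 6.5 + 11.1 + 6.6 + 2.5 + 5.2 + 6.7 + 8.7 + 5.0 + 6.3 + 7.8)/11 = 6.3909
Numerator Σ_{t=1}^{9}(y_t−ȳ)(y_{t+2}−ȳ) = -36.8311
Denominator Σ(y_t−ȳ)² = 54.3491
r_2 = -36.8311 / 54.3491 = -0.678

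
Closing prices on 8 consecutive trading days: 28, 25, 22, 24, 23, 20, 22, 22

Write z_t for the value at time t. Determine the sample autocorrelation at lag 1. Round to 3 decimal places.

Mean z̄ = (28 + 25 + 22 + 24 + 23 + 20 + 22 + 22)/8 = 23.2500
Deviations from mean: 4.7500, 1.7500, -1.2500, 0.7500, -0.2500, -3.2500, -1.2500, -1.2500
Σ(z_t−z̄)(z_{t+1}−z̄) = (8.3125) + (-2.1875) + (-0.9375) + (-0.1875) + (0.8125) + (4.0625) + (1.5625) = 11.4375
Denominator Σ(z_t−z̄)² = 41.5000
r_1 = 11.4375 / 41.5000 = 0.276

0.276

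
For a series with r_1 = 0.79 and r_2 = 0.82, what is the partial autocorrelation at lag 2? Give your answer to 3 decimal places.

φ_{22} = (r_2 − r_1²) / (1 − r_1²)
r_1² = (0.79)² = 0.6241
Numerator = 0.82 − 0.6241 = 0.1959; denominator = 1 − 0.6241 = 0.3759
φ_{22} = 0.1959 / 0.3759 = 0.521

0.521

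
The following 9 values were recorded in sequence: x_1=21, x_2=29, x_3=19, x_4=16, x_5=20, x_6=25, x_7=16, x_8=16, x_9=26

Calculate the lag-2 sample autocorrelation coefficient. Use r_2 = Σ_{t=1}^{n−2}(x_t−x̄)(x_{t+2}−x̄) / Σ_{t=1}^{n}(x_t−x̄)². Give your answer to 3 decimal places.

Mean x̄ = (21 + 29 + 19 + 16 + 20 + 25 + 16 + 16 + 26)/9 = 20.8889
Σ(x_t−x̄)(x_{t+2}−x̄) = (-0.2099) + (-39.6543) + (1.6790) + (-20.0988) + (4.3457) + (-20.0988) + (-24.9877) = -99.0247
Denominator Σ(x_t−x̄)² = 184.8889
r_2 = -99.0247 / 184.8889 = -0.536

-0.536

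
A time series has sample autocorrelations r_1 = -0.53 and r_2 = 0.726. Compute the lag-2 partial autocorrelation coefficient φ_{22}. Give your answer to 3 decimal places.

0.619

φ_{22} = (r_2 − r_1²) / (1 − r_1²)
r_1² = (-0.53)² = 0.2809
Numerator = 0.726 − 0.2809 = 0.4451; denominator = 1 − 0.2809 = 0.7191
φ_{22} = 0.4451 / 0.7191 = 0.619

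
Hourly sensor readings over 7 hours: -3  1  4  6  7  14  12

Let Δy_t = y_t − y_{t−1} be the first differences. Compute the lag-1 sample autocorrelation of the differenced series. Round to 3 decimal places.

First differences Δy: 4, 3, 2, 1, 7, -2
Mean of differences = 2.5000
Numerator Σ(Δy_t−Δȳ)(Δy_{t+1}−Δȳ) = -25.7500
Denominator Σ(Δy_t−Δȳ)² = 45.5000
r_1(Δy) = -25.7500 / 45.5000 = -0.566

-0.566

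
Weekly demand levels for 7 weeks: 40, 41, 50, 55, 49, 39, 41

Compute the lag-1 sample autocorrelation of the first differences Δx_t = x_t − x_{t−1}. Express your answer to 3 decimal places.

First differences Δx: 1, 9, 5, -6, -10, 2
Mean of differences = 0.1667
Numerator Σ(Δx_t−Δx̄)(Δx_{t+1}−Δx̄) = 64.3056
Denominator Σ(Δx_t−Δx̄)² = 246.8333
r_1(Δx) = 64.3056 / 246.8333 = 0.261

0.261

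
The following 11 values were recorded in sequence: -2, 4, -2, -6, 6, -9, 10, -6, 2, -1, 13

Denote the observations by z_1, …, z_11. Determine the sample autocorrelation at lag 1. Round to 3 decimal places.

-0.563

Mean z̄ = (-2 + 4 − 2 − 6 + 6 − 9 + 10 − 6 + 2 − 1 + 13)/11 = 0.8182
Numerator Σ_{t=1}^{10}(z_t−z̄)(z_{t+1}−z̄) = -270.0331
Denominator Σ(z_t−z̄)² = 479.6364
r_1 = -270.0331 / 479.6364 = -0.563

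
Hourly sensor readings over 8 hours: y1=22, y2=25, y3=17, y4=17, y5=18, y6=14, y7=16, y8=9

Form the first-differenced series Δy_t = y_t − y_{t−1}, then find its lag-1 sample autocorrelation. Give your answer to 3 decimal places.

-0.590

First differences Δy: 3, -8, 0, 1, -4, 2, -7
Mean of differences = -1.8571
Numerator Σ(Δy_t−Δȳ)(Δy_{t+1}−Δȳ) = -70.1633
Denominator Σ(Δy_t−Δȳ)² = 118.8571
r_1(Δy) = -70.1633 / 118.8571 = -0.590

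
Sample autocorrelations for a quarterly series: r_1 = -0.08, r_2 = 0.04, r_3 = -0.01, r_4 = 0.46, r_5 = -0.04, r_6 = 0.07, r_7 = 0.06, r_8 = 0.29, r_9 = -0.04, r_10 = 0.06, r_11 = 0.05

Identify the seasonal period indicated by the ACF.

The largest autocorrelation is r_4 = 0.46, with a weaker echo at lag 8 (0.29); the remaining lags stay at or below 0.07.
The dominant spike at lag 4 indicates a seasonal period of 4.

4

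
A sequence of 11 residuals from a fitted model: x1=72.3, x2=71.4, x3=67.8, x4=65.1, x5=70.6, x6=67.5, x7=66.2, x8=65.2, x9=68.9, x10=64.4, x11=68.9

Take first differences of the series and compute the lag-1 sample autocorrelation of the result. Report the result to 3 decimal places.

-0.486

First differences Δx: -0.9, -3.6, -2.7, 5.5, -3.1, -1.3, -1.0, 3.7, -4.5, 4.5
Mean of differences = -0.3400
Numerator Σ(Δx_t−Δx̄)(Δx_{t+1}−Δx̄) = -56.7056
Denominator Σ(Δx_t−Δx̄)² = 116.6440
r_1(Δx) = -56.7056 / 116.6440 = -0.486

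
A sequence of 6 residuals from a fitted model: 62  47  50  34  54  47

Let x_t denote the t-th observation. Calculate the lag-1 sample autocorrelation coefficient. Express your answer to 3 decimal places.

Mean x̄ = (62 + 47 + 50 + 34 + 54 + 47)/6 = 49.0000
Deviations from mean: 13.0000, -2.0000, 1.0000, -15.0000, 5.0000, -2.0000
Σ(x_t−x̄)(x_{t+1}−x̄) = (-26.0000) + (-2.0000) + (-15.0000) + (-75.0000) + (-10.0000) = -128.0000
Denominator Σ(x_t−x̄)² = 428.0000
r_1 = -128.0000 / 428.0000 = -0.299

-0.299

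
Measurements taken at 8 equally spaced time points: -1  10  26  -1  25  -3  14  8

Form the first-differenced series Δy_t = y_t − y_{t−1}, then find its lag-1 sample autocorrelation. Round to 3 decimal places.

First differences Δy: 11, 16, -27, 26, -28, 17, -6
Mean of differences = 1.2857
Numerator Σ(Δy_t−Δȳ)(Δy_{t+1}−Δȳ) = -2270.7959
Denominator Σ(Δy_t−Δȳ)² = 2879.4286
r_1(Δy) = -2270.7959 / 2879.4286 = -0.789

-0.789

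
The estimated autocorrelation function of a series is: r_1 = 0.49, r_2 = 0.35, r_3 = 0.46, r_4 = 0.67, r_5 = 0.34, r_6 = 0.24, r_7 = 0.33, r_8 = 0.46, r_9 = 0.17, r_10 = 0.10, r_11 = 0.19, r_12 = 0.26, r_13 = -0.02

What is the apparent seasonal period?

4

The largest autocorrelation is r_4 = 0.67; the remaining lags stay at or below 0.49. The elevated value at lag 1 (0.49), dropping to 0.35 at lag 2, reflects decaying short-term dependence rather than seasonality.
The dominant spike at lag 4 indicates a seasonal period of 4.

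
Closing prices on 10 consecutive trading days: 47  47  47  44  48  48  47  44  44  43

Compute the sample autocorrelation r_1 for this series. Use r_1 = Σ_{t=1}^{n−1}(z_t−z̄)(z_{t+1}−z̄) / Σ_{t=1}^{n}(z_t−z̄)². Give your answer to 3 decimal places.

Mean z̄ = (47 + 47 + 47 + 44 + 48 + 48 + 47 + 44 + 44 + 43)/10 = 45.9000
Numerator Σ_{t=1}^{9}(z_t−z̄)(z_{t+1}−z̄) = 10.0900
Denominator Σ(z_t−z̄)² = 32.9000
r_1 = 10.0900 / 32.9000 = 0.307

0.307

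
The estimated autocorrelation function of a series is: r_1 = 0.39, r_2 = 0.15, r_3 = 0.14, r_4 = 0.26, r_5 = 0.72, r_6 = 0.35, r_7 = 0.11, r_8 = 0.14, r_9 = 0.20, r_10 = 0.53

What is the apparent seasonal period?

The largest autocorrelation is r_5 = 0.72, with a weaker echo at lag 10 (0.53); the remaining lags stay at or below 0.39. The elevated value at lag 1 (0.39), dropping to 0.15 at lag 2, reflects decaying short-term dependence rather than seasonality.
The dominant spike at lag 5 indicates a seasonal period of 5.

5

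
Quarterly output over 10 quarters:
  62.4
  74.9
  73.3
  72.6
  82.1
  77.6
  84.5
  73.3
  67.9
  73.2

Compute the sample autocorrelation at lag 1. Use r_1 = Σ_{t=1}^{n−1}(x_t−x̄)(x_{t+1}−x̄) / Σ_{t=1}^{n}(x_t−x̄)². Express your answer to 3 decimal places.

Mean x̄ = (62.4 + 74.9 + 73.3 + 72.6 + 82.1 + 77.6 + 84.5 + 73.3 + 67.9 + 73.2)/10 = 74.1800
Numerator Σ_{t=1}^{9}(x_t−x̄)(x_{t+1}−x̄) = 44.7416
Denominator Σ(x_t−x̄)² = 364.6560
r_1 = 44.7416 / 364.6560 = 0.123

0.123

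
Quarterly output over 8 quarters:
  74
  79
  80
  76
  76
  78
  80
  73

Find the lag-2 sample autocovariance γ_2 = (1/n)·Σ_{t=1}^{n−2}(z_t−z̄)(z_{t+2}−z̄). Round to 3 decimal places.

-2.750

Mean z̄ = (74 + 79 + 80 + 76 + 76 + 78 + 80 + 73)/8 = 77.0000
Σ_{t=1}^{6}(z_t−z̄)(z_{t+2}−z̄) = -22.0000
γ_2 = -22.0000 / 8 = -2.750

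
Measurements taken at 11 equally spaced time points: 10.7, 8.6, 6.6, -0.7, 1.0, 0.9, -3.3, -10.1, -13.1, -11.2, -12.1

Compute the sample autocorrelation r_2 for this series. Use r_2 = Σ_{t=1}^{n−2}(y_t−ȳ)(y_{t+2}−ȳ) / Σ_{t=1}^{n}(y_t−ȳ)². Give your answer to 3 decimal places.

0.438

Mean ȳ = (10.7 + 8.6 + 6.6 − 0.7 + 1.0 + 0.9 − 3.3 − 10.1 − 13.1 − 11.2 − 12.1)/11 = -2.0636
Numerator Σ_{t=1}^{9}(y_t−ȳ)(y_{t+2}−ȳ) = 325.9328
Denominator Σ(y_t−ȳ)² = 743.8255
r_2 = 325.9328 / 743.8255 = 0.438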